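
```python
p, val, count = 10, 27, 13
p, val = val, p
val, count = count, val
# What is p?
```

Trace (tracking p):
p, val, count = (10, 27, 13)  # -> p = 10, val = 27, count = 13
p, val = (val, p)  # -> p = 27, val = 10
val, count = (count, val)  # -> val = 13, count = 10

Answer: 27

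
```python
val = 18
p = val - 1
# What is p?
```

Trace (tracking p):
val = 18  # -> val = 18
p = val - 1  # -> p = 17

Answer: 17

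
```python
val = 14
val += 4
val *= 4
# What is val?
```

Trace (tracking val):
val = 14  # -> val = 14
val += 4  # -> val = 18
val *= 4  # -> val = 72

Answer: 72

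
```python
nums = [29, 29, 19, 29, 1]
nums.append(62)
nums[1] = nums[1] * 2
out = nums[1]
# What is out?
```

Answer: 58

Derivation:
Trace (tracking out):
nums = [29, 29, 19, 29, 1]  # -> nums = [29, 29, 19, 29, 1]
nums.append(62)  # -> nums = [29, 29, 19, 29, 1, 62]
nums[1] = nums[1] * 2  # -> nums = [29, 58, 19, 29, 1, 62]
out = nums[1]  # -> out = 58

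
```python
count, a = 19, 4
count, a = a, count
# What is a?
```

Answer: 19

Derivation:
Trace (tracking a):
count, a = (19, 4)  # -> count = 19, a = 4
count, a = (a, count)  # -> count = 4, a = 19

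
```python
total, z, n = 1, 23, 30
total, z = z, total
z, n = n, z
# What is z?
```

Answer: 30

Derivation:
Trace (tracking z):
total, z, n = (1, 23, 30)  # -> total = 1, z = 23, n = 30
total, z = (z, total)  # -> total = 23, z = 1
z, n = (n, z)  # -> z = 30, n = 1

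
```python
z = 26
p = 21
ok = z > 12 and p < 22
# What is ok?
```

Trace (tracking ok):
z = 26  # -> z = 26
p = 21  # -> p = 21
ok = z > 12 and p < 22  # -> ok = True

Answer: True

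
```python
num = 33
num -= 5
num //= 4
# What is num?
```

Answer: 7

Derivation:
Trace (tracking num):
num = 33  # -> num = 33
num -= 5  # -> num = 28
num //= 4  # -> num = 7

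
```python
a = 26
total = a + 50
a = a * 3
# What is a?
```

Trace (tracking a):
a = 26  # -> a = 26
total = a + 50  # -> total = 76
a = a * 3  # -> a = 78

Answer: 78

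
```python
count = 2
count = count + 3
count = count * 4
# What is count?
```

Trace (tracking count):
count = 2  # -> count = 2
count = count + 3  # -> count = 5
count = count * 4  # -> count = 20

Answer: 20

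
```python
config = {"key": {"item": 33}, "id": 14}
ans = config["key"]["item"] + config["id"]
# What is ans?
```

Trace (tracking ans):
config = {'key': {'item': 33}, 'id': 14}  # -> config = {'key': {'item': 33}, 'id': 14}
ans = config['key']['item'] + config['id']  # -> ans = 47

Answer: 47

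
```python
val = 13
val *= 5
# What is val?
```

Answer: 65

Derivation:
Trace (tracking val):
val = 13  # -> val = 13
val *= 5  # -> val = 65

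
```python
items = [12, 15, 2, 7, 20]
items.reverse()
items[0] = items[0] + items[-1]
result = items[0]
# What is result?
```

Answer: 32

Derivation:
Trace (tracking result):
items = [12, 15, 2, 7, 20]  # -> items = [12, 15, 2, 7, 20]
items.reverse()  # -> items = [20, 7, 2, 15, 12]
items[0] = items[0] + items[-1]  # -> items = [32, 7, 2, 15, 12]
result = items[0]  # -> result = 32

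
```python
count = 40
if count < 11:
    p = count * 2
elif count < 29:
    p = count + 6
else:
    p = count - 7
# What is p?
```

Trace (tracking p):
count = 40  # -> count = 40
if count < 11:  # condition is False
elif count < 29:  # condition is False
else:
    p = count - 7  # -> p = 33

Answer: 33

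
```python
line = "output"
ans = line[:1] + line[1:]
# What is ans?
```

Trace (tracking ans):
line = 'output'  # -> line = 'output'
ans = line[:1] + line[1:]  # -> ans = 'output'

Answer: 'output'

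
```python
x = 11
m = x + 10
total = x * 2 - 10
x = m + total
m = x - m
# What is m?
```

Trace (tracking m):
x = 11  # -> x = 11
m = x + 10  # -> m = 21
total = x * 2 - 10  # -> total = 12
x = m + total  # -> x = 33
m = x - m  # -> m = 12

Answer: 12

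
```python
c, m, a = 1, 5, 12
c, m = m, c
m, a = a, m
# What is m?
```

Answer: 12

Derivation:
Trace (tracking m):
c, m, a = (1, 5, 12)  # -> c = 1, m = 5, a = 12
c, m = (m, c)  # -> c = 5, m = 1
m, a = (a, m)  # -> m = 12, a = 1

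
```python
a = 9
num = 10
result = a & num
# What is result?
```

Trace (tracking result):
a = 9  # -> a = 9
num = 10  # -> num = 10
result = a & num  # -> result = 8

Answer: 8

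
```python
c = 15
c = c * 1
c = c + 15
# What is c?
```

Answer: 30

Derivation:
Trace (tracking c):
c = 15  # -> c = 15
c = c * 1  # -> c = 15
c = c + 15  # -> c = 30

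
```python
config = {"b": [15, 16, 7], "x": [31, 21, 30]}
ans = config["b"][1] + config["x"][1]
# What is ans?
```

Trace (tracking ans):
config = {'b': [15, 16, 7], 'x': [31, 21, 30]}  # -> config = {'b': [15, 16, 7], 'x': [31, 21, 30]}
ans = config['b'][1] + config['x'][1]  # -> ans = 37

Answer: 37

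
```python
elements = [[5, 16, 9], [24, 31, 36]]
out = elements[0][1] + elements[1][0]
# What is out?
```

Answer: 40

Derivation:
Trace (tracking out):
elements = [[5, 16, 9], [24, 31, 36]]  # -> elements = [[5, 16, 9], [24, 31, 36]]
out = elements[0][1] + elements[1][0]  # -> out = 40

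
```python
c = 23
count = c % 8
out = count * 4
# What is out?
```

Answer: 28

Derivation:
Trace (tracking out):
c = 23  # -> c = 23
count = c % 8  # -> count = 7
out = count * 4  # -> out = 28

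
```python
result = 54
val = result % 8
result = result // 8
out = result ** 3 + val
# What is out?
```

Answer: 222

Derivation:
Trace (tracking out):
result = 54  # -> result = 54
val = result % 8  # -> val = 6
result = result // 8  # -> result = 6
out = result ** 3 + val  # -> out = 222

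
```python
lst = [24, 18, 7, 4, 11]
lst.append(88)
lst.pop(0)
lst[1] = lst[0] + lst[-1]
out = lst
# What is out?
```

Answer: [18, 106, 4, 11, 88]

Derivation:
Trace (tracking out):
lst = [24, 18, 7, 4, 11]  # -> lst = [24, 18, 7, 4, 11]
lst.append(88)  # -> lst = [24, 18, 7, 4, 11, 88]
lst.pop(0)  # -> lst = [18, 7, 4, 11, 88]
lst[1] = lst[0] + lst[-1]  # -> lst = [18, 106, 4, 11, 88]
out = lst  # -> out = [18, 106, 4, 11, 88]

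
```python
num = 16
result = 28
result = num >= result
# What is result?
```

Trace (tracking result):
num = 16  # -> num = 16
result = 28  # -> result = 28
result = num >= result  # -> result = False

Answer: False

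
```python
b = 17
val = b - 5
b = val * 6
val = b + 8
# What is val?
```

Answer: 80

Derivation:
Trace (tracking val):
b = 17  # -> b = 17
val = b - 5  # -> val = 12
b = val * 6  # -> b = 72
val = b + 8  # -> val = 80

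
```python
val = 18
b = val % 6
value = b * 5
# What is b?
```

Answer: 0

Derivation:
Trace (tracking b):
val = 18  # -> val = 18
b = val % 6  # -> b = 0
value = b * 5  # -> value = 0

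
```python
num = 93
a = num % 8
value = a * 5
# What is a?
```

Trace (tracking a):
num = 93  # -> num = 93
a = num % 8  # -> a = 5
value = a * 5  # -> value = 25

Answer: 5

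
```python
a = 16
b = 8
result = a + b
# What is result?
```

Trace (tracking result):
a = 16  # -> a = 16
b = 8  # -> b = 8
result = a + b  # -> result = 24

Answer: 24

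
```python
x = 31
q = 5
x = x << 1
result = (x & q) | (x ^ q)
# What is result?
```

Answer: 63

Derivation:
Trace (tracking result):
x = 31  # -> x = 31
q = 5  # -> q = 5
x = x << 1  # -> x = 62
result = x & q | x ^ q  # -> result = 63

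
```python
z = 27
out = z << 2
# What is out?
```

Answer: 108

Derivation:
Trace (tracking out):
z = 27  # -> z = 27
out = z << 2  # -> out = 108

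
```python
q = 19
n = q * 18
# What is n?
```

Answer: 342

Derivation:
Trace (tracking n):
q = 19  # -> q = 19
n = q * 18  # -> n = 342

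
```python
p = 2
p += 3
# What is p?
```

Trace (tracking p):
p = 2  # -> p = 2
p += 3  # -> p = 5

Answer: 5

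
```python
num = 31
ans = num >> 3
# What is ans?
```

Answer: 3

Derivation:
Trace (tracking ans):
num = 31  # -> num = 31
ans = num >> 3  # -> ans = 3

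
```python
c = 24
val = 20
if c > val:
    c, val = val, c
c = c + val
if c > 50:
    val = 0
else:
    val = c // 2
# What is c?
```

Answer: 44

Derivation:
Trace (tracking c):
c = 24  # -> c = 24
val = 20  # -> val = 20
if c > val:  # condition is True
    c, val = (val, c)  # -> c = 20, val = 24
c = c + val  # -> c = 44
if c > 50:  # condition is False
else:
    val = c // 2  # -> val = 22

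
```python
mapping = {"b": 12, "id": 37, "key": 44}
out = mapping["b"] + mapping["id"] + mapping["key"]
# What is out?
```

Trace (tracking out):
mapping = {'b': 12, 'id': 37, 'key': 44}  # -> mapping = {'b': 12, 'id': 37, 'key': 44}
out = mapping['b'] + mapping['id'] + mapping['key']  # -> out = 93

Answer: 93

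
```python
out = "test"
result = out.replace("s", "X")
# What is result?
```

Trace (tracking result):
out = 'test'  # -> out = 'test'
result = out.replace('s', 'X')  # -> result = 'teXt'

Answer: 'teXt'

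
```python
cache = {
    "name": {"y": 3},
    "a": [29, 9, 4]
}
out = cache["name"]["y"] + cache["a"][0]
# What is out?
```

Trace (tracking out):
cache = {'name': {'y': 3}, 'a': [29, 9, 4]}  # -> cache = {'name': {'y': 3}, 'a': [29, 9, 4]}
out = cache['name']['y'] + cache['a'][0]  # -> out = 32

Answer: 32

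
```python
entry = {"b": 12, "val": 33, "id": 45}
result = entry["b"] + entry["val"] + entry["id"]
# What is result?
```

Trace (tracking result):
entry = {'b': 12, 'val': 33, 'id': 45}  # -> entry = {'b': 12, 'val': 33, 'id': 45}
result = entry['b'] + entry['val'] + entry['id']  # -> result = 90

Answer: 90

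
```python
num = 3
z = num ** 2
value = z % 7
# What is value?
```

Trace (tracking value):
num = 3  # -> num = 3
z = num ** 2  # -> z = 9
value = z % 7  # -> value = 2

Answer: 2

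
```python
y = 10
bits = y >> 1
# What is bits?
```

Answer: 5

Derivation:
Trace (tracking bits):
y = 10  # -> y = 10
bits = y >> 1  # -> bits = 5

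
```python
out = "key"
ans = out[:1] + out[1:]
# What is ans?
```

Answer: 'key'

Derivation:
Trace (tracking ans):
out = 'key'  # -> out = 'key'
ans = out[:1] + out[1:]  # -> ans = 'key'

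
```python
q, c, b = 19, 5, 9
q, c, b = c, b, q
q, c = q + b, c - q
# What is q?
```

Answer: 24

Derivation:
Trace (tracking q):
q, c, b = (19, 5, 9)  # -> q = 19, c = 5, b = 9
q, c, b = (c, b, q)  # -> q = 5, c = 9, b = 19
q, c = (q + b, c - q)  # -> q = 24, c = 4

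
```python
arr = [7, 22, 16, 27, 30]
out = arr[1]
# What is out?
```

Trace (tracking out):
arr = [7, 22, 16, 27, 30]  # -> arr = [7, 22, 16, 27, 30]
out = arr[1]  # -> out = 22

Answer: 22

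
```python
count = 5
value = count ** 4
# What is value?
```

Trace (tracking value):
count = 5  # -> count = 5
value = count ** 4  # -> value = 625

Answer: 625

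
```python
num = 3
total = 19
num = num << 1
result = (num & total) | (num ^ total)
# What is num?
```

Trace (tracking num):
num = 3  # -> num = 3
total = 19  # -> total = 19
num = num << 1  # -> num = 6
result = num & total | num ^ total  # -> result = 23

Answer: 6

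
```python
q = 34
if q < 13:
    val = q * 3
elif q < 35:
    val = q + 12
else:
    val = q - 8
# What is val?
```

Trace (tracking val):
q = 34  # -> q = 34
if q < 13:  # condition is False
elif q < 35:  # condition is True
    val = q + 12  # -> val = 46

Answer: 46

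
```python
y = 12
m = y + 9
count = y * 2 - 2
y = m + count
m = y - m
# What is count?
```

Answer: 22

Derivation:
Trace (tracking count):
y = 12  # -> y = 12
m = y + 9  # -> m = 21
count = y * 2 - 2  # -> count = 22
y = m + count  # -> y = 43
m = y - m  # -> m = 22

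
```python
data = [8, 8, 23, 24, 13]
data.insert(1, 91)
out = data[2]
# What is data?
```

Trace (tracking data):
data = [8, 8, 23, 24, 13]  # -> data = [8, 8, 23, 24, 13]
data.insert(1, 91)  # -> data = [8, 91, 8, 23, 24, 13]
out = data[2]  # -> out = 8

Answer: [8, 91, 8, 23, 24, 13]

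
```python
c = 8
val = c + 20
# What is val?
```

Answer: 28

Derivation:
Trace (tracking val):
c = 8  # -> c = 8
val = c + 20  # -> val = 28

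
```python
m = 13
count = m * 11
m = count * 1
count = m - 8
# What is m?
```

Answer: 143

Derivation:
Trace (tracking m):
m = 13  # -> m = 13
count = m * 11  # -> count = 143
m = count * 1  # -> m = 143
count = m - 8  # -> count = 135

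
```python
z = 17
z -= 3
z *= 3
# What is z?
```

Trace (tracking z):
z = 17  # -> z = 17
z -= 3  # -> z = 14
z *= 3  # -> z = 42

Answer: 42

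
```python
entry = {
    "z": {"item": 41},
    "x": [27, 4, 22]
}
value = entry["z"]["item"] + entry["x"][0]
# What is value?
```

Answer: 68

Derivation:
Trace (tracking value):
entry = {'z': {'item': 41}, 'x': [27, 4, 22]}  # -> entry = {'z': {'item': 41}, 'x': [27, 4, 22]}
value = entry['z']['item'] + entry['x'][0]  # -> value = 68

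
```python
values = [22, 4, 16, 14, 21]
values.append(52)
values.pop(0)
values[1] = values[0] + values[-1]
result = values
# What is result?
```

Answer: [4, 56, 14, 21, 52]

Derivation:
Trace (tracking result):
values = [22, 4, 16, 14, 21]  # -> values = [22, 4, 16, 14, 21]
values.append(52)  # -> values = [22, 4, 16, 14, 21, 52]
values.pop(0)  # -> values = [4, 16, 14, 21, 52]
values[1] = values[0] + values[-1]  # -> values = [4, 56, 14, 21, 52]
result = values  # -> result = [4, 56, 14, 21, 52]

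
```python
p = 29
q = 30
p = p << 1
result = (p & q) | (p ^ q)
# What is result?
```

Answer: 62

Derivation:
Trace (tracking result):
p = 29  # -> p = 29
q = 30  # -> q = 30
p = p << 1  # -> p = 58
result = p & q | p ^ q  # -> result = 62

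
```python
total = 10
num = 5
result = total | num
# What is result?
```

Trace (tracking result):
total = 10  # -> total = 10
num = 5  # -> num = 5
result = total | num  # -> result = 15

Answer: 15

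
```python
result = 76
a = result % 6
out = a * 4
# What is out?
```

Trace (tracking out):
result = 76  # -> result = 76
a = result % 6  # -> a = 4
out = a * 4  # -> out = 16

Answer: 16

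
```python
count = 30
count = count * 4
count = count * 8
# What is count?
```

Answer: 960

Derivation:
Trace (tracking count):
count = 30  # -> count = 30
count = count * 4  # -> count = 120
count = count * 8  # -> count = 960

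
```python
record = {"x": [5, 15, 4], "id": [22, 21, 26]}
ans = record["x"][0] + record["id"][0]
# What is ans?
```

Trace (tracking ans):
record = {'x': [5, 15, 4], 'id': [22, 21, 26]}  # -> record = {'x': [5, 15, 4], 'id': [22, 21, 26]}
ans = record['x'][0] + record['id'][0]  # -> ans = 27

Answer: 27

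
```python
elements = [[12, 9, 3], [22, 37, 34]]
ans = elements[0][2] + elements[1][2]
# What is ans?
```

Trace (tracking ans):
elements = [[12, 9, 3], [22, 37, 34]]  # -> elements = [[12, 9, 3], [22, 37, 34]]
ans = elements[0][2] + elements[1][2]  # -> ans = 37

Answer: 37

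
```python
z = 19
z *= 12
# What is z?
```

Trace (tracking z):
z = 19  # -> z = 19
z *= 12  # -> z = 228

Answer: 228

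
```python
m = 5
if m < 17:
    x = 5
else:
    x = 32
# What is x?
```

Trace (tracking x):
m = 5  # -> m = 5
if m < 17:  # condition is True
    x = 5  # -> x = 5

Answer: 5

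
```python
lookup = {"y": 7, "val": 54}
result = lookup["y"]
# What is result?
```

Trace (tracking result):
lookup = {'y': 7, 'val': 54}  # -> lookup = {'y': 7, 'val': 54}
result = lookup['y']  # -> result = 7

Answer: 7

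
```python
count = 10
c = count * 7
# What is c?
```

Trace (tracking c):
count = 10  # -> count = 10
c = count * 7  # -> c = 70

Answer: 70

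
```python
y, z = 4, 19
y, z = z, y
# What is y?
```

Trace (tracking y):
y, z = (4, 19)  # -> y = 4, z = 19
y, z = (z, y)  # -> y = 19, z = 4

Answer: 19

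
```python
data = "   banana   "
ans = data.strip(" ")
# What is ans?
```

Trace (tracking ans):
data = '   banana   '  # -> data = '   banana   '
ans = data.strip(' ')  # -> ans = 'banana'

Answer: 'banana'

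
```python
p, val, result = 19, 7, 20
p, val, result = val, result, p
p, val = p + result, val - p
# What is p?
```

Trace (tracking p):
p, val, result = (19, 7, 20)  # -> p = 19, val = 7, result = 20
p, val, result = (val, result, p)  # -> p = 7, val = 20, result = 19
p, val = (p + result, val - p)  # -> p = 26, val = 13

Answer: 26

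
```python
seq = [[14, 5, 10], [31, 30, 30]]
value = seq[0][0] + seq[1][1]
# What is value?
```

Trace (tracking value):
seq = [[14, 5, 10], [31, 30, 30]]  # -> seq = [[14, 5, 10], [31, 30, 30]]
value = seq[0][0] + seq[1][1]  # -> value = 44

Answer: 44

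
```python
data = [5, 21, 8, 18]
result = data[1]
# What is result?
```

Answer: 21

Derivation:
Trace (tracking result):
data = [5, 21, 8, 18]  # -> data = [5, 21, 8, 18]
result = data[1]  # -> result = 21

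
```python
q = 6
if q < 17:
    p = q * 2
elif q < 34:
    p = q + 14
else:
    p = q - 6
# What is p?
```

Answer: 12

Derivation:
Trace (tracking p):
q = 6  # -> q = 6
if q < 17:  # condition is True
    p = q * 2  # -> p = 12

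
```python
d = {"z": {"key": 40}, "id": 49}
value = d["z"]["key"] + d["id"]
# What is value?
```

Trace (tracking value):
d = {'z': {'key': 40}, 'id': 49}  # -> d = {'z': {'key': 40}, 'id': 49}
value = d['z']['key'] + d['id']  # -> value = 89

Answer: 89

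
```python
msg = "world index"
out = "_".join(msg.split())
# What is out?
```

Answer: 'world_index'

Derivation:
Trace (tracking out):
msg = 'world index'  # -> msg = 'world index'
out = '_'.join(msg.split())  # -> out = 'world_index'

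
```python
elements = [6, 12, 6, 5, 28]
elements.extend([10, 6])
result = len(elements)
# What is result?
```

Trace (tracking result):
elements = [6, 12, 6, 5, 28]  # -> elements = [6, 12, 6, 5, 28]
elements.extend([10, 6])  # -> elements = [6, 12, 6, 5, 28, 10, 6]
result = len(elements)  # -> result = 7

Answer: 7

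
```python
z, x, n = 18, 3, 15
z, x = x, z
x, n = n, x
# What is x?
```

Answer: 15

Derivation:
Trace (tracking x):
z, x, n = (18, 3, 15)  # -> z = 18, x = 3, n = 15
z, x = (x, z)  # -> z = 3, x = 18
x, n = (n, x)  # -> x = 15, n = 18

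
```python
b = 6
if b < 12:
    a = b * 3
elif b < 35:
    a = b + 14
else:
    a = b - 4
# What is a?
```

Answer: 18

Derivation:
Trace (tracking a):
b = 6  # -> b = 6
if b < 12:  # condition is True
    a = b * 3  # -> a = 18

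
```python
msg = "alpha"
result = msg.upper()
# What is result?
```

Trace (tracking result):
msg = 'alpha'  # -> msg = 'alpha'
result = msg.upper()  # -> result = 'ALPHA'

Answer: 'ALPHA'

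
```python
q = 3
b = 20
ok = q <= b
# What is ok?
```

Trace (tracking ok):
q = 3  # -> q = 3
b = 20  # -> b = 20
ok = q <= b  # -> ok = True

Answer: True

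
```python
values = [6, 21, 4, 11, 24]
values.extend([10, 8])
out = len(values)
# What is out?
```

Answer: 7

Derivation:
Trace (tracking out):
values = [6, 21, 4, 11, 24]  # -> values = [6, 21, 4, 11, 24]
values.extend([10, 8])  # -> values = [6, 21, 4, 11, 24, 10, 8]
out = len(values)  # -> out = 7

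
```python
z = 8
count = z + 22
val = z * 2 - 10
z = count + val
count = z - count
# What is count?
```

Answer: 6

Derivation:
Trace (tracking count):
z = 8  # -> z = 8
count = z + 22  # -> count = 30
val = z * 2 - 10  # -> val = 6
z = count + val  # -> z = 36
count = z - count  # -> count = 6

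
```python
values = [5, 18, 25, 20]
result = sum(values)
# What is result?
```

Answer: 68

Derivation:
Trace (tracking result):
values = [5, 18, 25, 20]  # -> values = [5, 18, 25, 20]
result = sum(values)  # -> result = 68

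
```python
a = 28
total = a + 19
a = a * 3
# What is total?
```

Answer: 47

Derivation:
Trace (tracking total):
a = 28  # -> a = 28
total = a + 19  # -> total = 47
a = a * 3  # -> a = 84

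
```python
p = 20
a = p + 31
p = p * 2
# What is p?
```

Trace (tracking p):
p = 20  # -> p = 20
a = p + 31  # -> a = 51
p = p * 2  # -> p = 40

Answer: 40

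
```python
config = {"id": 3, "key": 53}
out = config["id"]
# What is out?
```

Answer: 3

Derivation:
Trace (tracking out):
config = {'id': 3, 'key': 53}  # -> config = {'id': 3, 'key': 53}
out = config['id']  # -> out = 3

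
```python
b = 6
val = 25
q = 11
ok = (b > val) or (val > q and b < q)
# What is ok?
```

Trace (tracking ok):
b = 6  # -> b = 6
val = 25  # -> val = 25
q = 11  # -> q = 11
ok = b > val or (val > q and b < q)  # -> ok = True

Answer: True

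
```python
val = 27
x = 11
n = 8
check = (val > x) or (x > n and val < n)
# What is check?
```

Trace (tracking check):
val = 27  # -> val = 27
x = 11  # -> x = 11
n = 8  # -> n = 8
check = val > x or (x > n and val < n)  # -> check = True

Answer: True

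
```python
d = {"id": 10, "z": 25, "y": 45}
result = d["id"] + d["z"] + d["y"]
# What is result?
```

Answer: 80

Derivation:
Trace (tracking result):
d = {'id': 10, 'z': 25, 'y': 45}  # -> d = {'id': 10, 'z': 25, 'y': 45}
result = d['id'] + d['z'] + d['y']  # -> result = 80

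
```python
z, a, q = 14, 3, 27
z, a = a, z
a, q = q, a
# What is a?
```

Answer: 27

Derivation:
Trace (tracking a):
z, a, q = (14, 3, 27)  # -> z = 14, a = 3, q = 27
z, a = (a, z)  # -> z = 3, a = 14
a, q = (q, a)  # -> a = 27, q = 14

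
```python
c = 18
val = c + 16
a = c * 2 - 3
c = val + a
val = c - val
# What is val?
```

Trace (tracking val):
c = 18  # -> c = 18
val = c + 16  # -> val = 34
a = c * 2 - 3  # -> a = 33
c = val + a  # -> c = 67
val = c - val  # -> val = 33

Answer: 33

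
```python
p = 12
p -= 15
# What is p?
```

Answer: -3

Derivation:
Trace (tracking p):
p = 12  # -> p = 12
p -= 15  # -> p = -3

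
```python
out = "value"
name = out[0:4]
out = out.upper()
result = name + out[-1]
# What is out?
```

Trace (tracking out):
out = 'value'  # -> out = 'value'
name = out[0:4]  # -> name = 'valu'
out = out.upper()  # -> out = 'VALUE'
result = name + out[-1]  # -> result = 'valuE'

Answer: 'VALUE'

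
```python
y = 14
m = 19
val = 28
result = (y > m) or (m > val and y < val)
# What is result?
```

Trace (tracking result):
y = 14  # -> y = 14
m = 19  # -> m = 19
val = 28  # -> val = 28
result = y > m or (m > val and y < val)  # -> result = False

Answer: False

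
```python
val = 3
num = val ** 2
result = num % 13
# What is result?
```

Answer: 9

Derivation:
Trace (tracking result):
val = 3  # -> val = 3
num = val ** 2  # -> num = 9
result = num % 13  # -> result = 9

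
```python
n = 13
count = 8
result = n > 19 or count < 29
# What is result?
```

Answer: True

Derivation:
Trace (tracking result):
n = 13  # -> n = 13
count = 8  # -> count = 8
result = n > 19 or count < 29  # -> result = True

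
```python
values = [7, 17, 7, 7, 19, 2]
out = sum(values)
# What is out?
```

Answer: 59

Derivation:
Trace (tracking out):
values = [7, 17, 7, 7, 19, 2]  # -> values = [7, 17, 7, 7, 19, 2]
out = sum(values)  # -> out = 59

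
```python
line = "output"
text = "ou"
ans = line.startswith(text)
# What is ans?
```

Trace (tracking ans):
line = 'output'  # -> line = 'output'
text = 'ou'  # -> text = 'ou'
ans = line.startswith(text)  # -> ans = True

Answer: True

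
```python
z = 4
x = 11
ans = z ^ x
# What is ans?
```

Answer: 15

Derivation:
Trace (tracking ans):
z = 4  # -> z = 4
x = 11  # -> x = 11
ans = z ^ x  # -> ans = 15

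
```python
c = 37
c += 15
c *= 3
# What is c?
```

Answer: 156

Derivation:
Trace (tracking c):
c = 37  # -> c = 37
c += 15  # -> c = 52
c *= 3  # -> c = 156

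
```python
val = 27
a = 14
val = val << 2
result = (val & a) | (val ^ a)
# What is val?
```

Answer: 108

Derivation:
Trace (tracking val):
val = 27  # -> val = 27
a = 14  # -> a = 14
val = val << 2  # -> val = 108
result = val & a | val ^ a  # -> result = 110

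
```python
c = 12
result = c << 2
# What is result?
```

Answer: 48

Derivation:
Trace (tracking result):
c = 12  # -> c = 12
result = c << 2  # -> result = 48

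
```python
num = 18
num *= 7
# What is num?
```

Trace (tracking num):
num = 18  # -> num = 18
num *= 7  # -> num = 126

Answer: 126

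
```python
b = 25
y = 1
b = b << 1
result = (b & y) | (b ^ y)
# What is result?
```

Trace (tracking result):
b = 25  # -> b = 25
y = 1  # -> y = 1
b = b << 1  # -> b = 50
result = b & y | b ^ y  # -> result = 51

Answer: 51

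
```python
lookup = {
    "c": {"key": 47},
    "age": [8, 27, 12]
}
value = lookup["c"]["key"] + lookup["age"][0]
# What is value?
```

Answer: 55

Derivation:
Trace (tracking value):
lookup = {'c': {'key': 47}, 'age': [8, 27, 12]}  # -> lookup = {'c': {'key': 47}, 'age': [8, 27, 12]}
value = lookup['c']['key'] + lookup['age'][0]  # -> value = 55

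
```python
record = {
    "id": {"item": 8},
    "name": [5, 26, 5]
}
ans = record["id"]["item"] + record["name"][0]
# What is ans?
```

Answer: 13

Derivation:
Trace (tracking ans):
record = {'id': {'item': 8}, 'name': [5, 26, 5]}  # -> record = {'id': {'item': 8}, 'name': [5, 26, 5]}
ans = record['id']['item'] + record['name'][0]  # -> ans = 13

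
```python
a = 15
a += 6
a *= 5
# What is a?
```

Trace (tracking a):
a = 15  # -> a = 15
a += 6  # -> a = 21
a *= 5  # -> a = 105

Answer: 105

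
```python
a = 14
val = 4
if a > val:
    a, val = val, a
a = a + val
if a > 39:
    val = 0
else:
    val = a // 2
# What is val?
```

Trace (tracking val):
a = 14  # -> a = 14
val = 4  # -> val = 4
if a > val:  # condition is True
    a, val = (val, a)  # -> a = 4, val = 14
a = a + val  # -> a = 18
if a > 39:  # condition is False
else:
    val = a // 2  # -> val = 9

Answer: 9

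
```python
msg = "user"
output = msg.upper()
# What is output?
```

Answer: 'USER'

Derivation:
Trace (tracking output):
msg = 'user'  # -> msg = 'user'
output = msg.upper()  # -> output = 'USER'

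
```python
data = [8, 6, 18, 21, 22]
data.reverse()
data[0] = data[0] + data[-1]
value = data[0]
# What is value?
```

Answer: 30

Derivation:
Trace (tracking value):
data = [8, 6, 18, 21, 22]  # -> data = [8, 6, 18, 21, 22]
data.reverse()  # -> data = [22, 21, 18, 6, 8]
data[0] = data[0] + data[-1]  # -> data = [30, 21, 18, 6, 8]
value = data[0]  # -> value = 30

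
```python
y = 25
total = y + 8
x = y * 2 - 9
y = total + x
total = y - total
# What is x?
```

Trace (tracking x):
y = 25  # -> y = 25
total = y + 8  # -> total = 33
x = y * 2 - 9  # -> x = 41
y = total + x  # -> y = 74
total = y - total  # -> total = 41

Answer: 41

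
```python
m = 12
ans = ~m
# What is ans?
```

Trace (tracking ans):
m = 12  # -> m = 12
ans = ~m  # -> ans = -13

Answer: -13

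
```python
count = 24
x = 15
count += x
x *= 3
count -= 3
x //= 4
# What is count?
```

Trace (tracking count):
count = 24  # -> count = 24
x = 15  # -> x = 15
count += x  # -> count = 39
x *= 3  # -> x = 45
count -= 3  # -> count = 36
x //= 4  # -> x = 11

Answer: 36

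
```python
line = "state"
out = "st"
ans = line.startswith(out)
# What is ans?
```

Trace (tracking ans):
line = 'state'  # -> line = 'state'
out = 'st'  # -> out = 'st'
ans = line.startswith(out)  # -> ans = True

Answer: True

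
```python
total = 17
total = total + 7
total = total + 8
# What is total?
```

Trace (tracking total):
total = 17  # -> total = 17
total = total + 7  # -> total = 24
total = total + 8  # -> total = 32

Answer: 32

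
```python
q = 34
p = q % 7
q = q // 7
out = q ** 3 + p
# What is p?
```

Answer: 6

Derivation:
Trace (tracking p):
q = 34  # -> q = 34
p = q % 7  # -> p = 6
q = q // 7  # -> q = 4
out = q ** 3 + p  # -> out = 70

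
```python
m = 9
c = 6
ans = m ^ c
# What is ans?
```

Answer: 15

Derivation:
Trace (tracking ans):
m = 9  # -> m = 9
c = 6  # -> c = 6
ans = m ^ c  # -> ans = 15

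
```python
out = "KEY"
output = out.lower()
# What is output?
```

Answer: 'key'

Derivation:
Trace (tracking output):
out = 'KEY'  # -> out = 'KEY'
output = out.lower()  # -> output = 'key'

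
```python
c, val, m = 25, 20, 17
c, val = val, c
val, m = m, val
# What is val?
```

Answer: 17

Derivation:
Trace (tracking val):
c, val, m = (25, 20, 17)  # -> c = 25, val = 20, m = 17
c, val = (val, c)  # -> c = 20, val = 25
val, m = (m, val)  # -> val = 17, m = 25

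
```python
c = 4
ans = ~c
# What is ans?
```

Answer: -5

Derivation:
Trace (tracking ans):
c = 4  # -> c = 4
ans = ~c  # -> ans = -5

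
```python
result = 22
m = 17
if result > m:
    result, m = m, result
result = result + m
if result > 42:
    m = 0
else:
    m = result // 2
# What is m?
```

Trace (tracking m):
result = 22  # -> result = 22
m = 17  # -> m = 17
if result > m:  # condition is True
    result, m = (m, result)  # -> result = 17, m = 22
result = result + m  # -> result = 39
if result > 42:  # condition is False
else:
    m = result // 2  # -> m = 19

Answer: 19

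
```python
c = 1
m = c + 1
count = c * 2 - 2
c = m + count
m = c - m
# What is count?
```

Answer: 0

Derivation:
Trace (tracking count):
c = 1  # -> c = 1
m = c + 1  # -> m = 2
count = c * 2 - 2  # -> count = 0
c = m + count  # -> c = 2
m = c - m  # -> m = 0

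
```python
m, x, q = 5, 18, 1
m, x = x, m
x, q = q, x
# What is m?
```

Answer: 18

Derivation:
Trace (tracking m):
m, x, q = (5, 18, 1)  # -> m = 5, x = 18, q = 1
m, x = (x, m)  # -> m = 18, x = 5
x, q = (q, x)  # -> x = 1, q = 5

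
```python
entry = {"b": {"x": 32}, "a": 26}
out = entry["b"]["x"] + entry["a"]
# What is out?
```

Trace (tracking out):
entry = {'b': {'x': 32}, 'a': 26}  # -> entry = {'b': {'x': 32}, 'a': 26}
out = entry['b']['x'] + entry['a']  # -> out = 58

Answer: 58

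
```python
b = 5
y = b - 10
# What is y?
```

Answer: -5

Derivation:
Trace (tracking y):
b = 5  # -> b = 5
y = b - 10  # -> y = -5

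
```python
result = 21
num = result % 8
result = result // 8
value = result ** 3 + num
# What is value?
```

Answer: 13

Derivation:
Trace (tracking value):
result = 21  # -> result = 21
num = result % 8  # -> num = 5
result = result // 8  # -> result = 2
value = result ** 3 + num  # -> value = 13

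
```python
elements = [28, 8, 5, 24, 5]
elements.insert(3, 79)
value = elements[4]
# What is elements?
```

Trace (tracking elements):
elements = [28, 8, 5, 24, 5]  # -> elements = [28, 8, 5, 24, 5]
elements.insert(3, 79)  # -> elements = [28, 8, 5, 79, 24, 5]
value = elements[4]  # -> value = 24

Answer: [28, 8, 5, 79, 24, 5]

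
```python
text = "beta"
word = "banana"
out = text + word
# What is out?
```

Answer: 'betabanana'

Derivation:
Trace (tracking out):
text = 'beta'  # -> text = 'beta'
word = 'banana'  # -> word = 'banana'
out = text + word  # -> out = 'betabanana'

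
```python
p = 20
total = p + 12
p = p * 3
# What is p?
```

Trace (tracking p):
p = 20  # -> p = 20
total = p + 12  # -> total = 32
p = p * 3  # -> p = 60

Answer: 60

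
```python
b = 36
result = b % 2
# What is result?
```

Trace (tracking result):
b = 36  # -> b = 36
result = b % 2  # -> result = 0

Answer: 0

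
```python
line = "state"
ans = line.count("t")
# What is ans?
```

Answer: 2

Derivation:
Trace (tracking ans):
line = 'state'  # -> line = 'state'
ans = line.count('t')  # -> ans = 2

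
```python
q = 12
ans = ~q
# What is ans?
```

Answer: -13

Derivation:
Trace (tracking ans):
q = 12  # -> q = 12
ans = ~q  # -> ans = -13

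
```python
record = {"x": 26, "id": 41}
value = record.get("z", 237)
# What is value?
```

Answer: 237

Derivation:
Trace (tracking value):
record = {'x': 26, 'id': 41}  # -> record = {'x': 26, 'id': 41}
value = record.get('z', 237)  # -> value = 237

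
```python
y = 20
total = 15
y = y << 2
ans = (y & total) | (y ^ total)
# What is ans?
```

Answer: 95

Derivation:
Trace (tracking ans):
y = 20  # -> y = 20
total = 15  # -> total = 15
y = y << 2  # -> y = 80
ans = y & total | y ^ total  # -> ans = 95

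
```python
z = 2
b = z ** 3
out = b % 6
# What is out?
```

Trace (tracking out):
z = 2  # -> z = 2
b = z ** 3  # -> b = 8
out = b % 6  # -> out = 2

Answer: 2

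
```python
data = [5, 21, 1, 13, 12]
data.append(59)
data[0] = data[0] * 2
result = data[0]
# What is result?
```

Trace (tracking result):
data = [5, 21, 1, 13, 12]  # -> data = [5, 21, 1, 13, 12]
data.append(59)  # -> data = [5, 21, 1, 13, 12, 59]
data[0] = data[0] * 2  # -> data = [10, 21, 1, 13, 12, 59]
result = data[0]  # -> result = 10

Answer: 10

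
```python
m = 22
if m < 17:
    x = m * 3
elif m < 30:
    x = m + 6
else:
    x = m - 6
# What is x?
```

Answer: 28

Derivation:
Trace (tracking x):
m = 22  # -> m = 22
if m < 17:  # condition is False
elif m < 30:  # condition is True
    x = m + 6  # -> x = 28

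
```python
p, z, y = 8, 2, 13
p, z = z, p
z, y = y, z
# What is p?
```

Trace (tracking p):
p, z, y = (8, 2, 13)  # -> p = 8, z = 2, y = 13
p, z = (z, p)  # -> p = 2, z = 8
z, y = (y, z)  # -> z = 13, y = 8

Answer: 2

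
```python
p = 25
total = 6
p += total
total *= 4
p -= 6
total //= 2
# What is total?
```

Trace (tracking total):
p = 25  # -> p = 25
total = 6  # -> total = 6
p += total  # -> p = 31
total *= 4  # -> total = 24
p -= 6  # -> p = 25
total //= 2  # -> total = 12

Answer: 12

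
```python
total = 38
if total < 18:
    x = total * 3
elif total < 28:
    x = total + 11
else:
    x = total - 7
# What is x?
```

Trace (tracking x):
total = 38  # -> total = 38
if total < 18:  # condition is False
elif total < 28:  # condition is False
else:
    x = total - 7  # -> x = 31

Answer: 31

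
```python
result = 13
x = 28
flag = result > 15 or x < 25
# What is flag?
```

Trace (tracking flag):
result = 13  # -> result = 13
x = 28  # -> x = 28
flag = result > 15 or x < 25  # -> flag = False

Answer: False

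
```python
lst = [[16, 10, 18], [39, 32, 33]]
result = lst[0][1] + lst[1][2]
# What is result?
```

Trace (tracking result):
lst = [[16, 10, 18], [39, 32, 33]]  # -> lst = [[16, 10, 18], [39, 32, 33]]
result = lst[0][1] + lst[1][2]  # -> result = 43

Answer: 43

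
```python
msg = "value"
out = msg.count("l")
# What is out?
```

Answer: 1

Derivation:
Trace (tracking out):
msg = 'value'  # -> msg = 'value'
out = msg.count('l')  # -> out = 1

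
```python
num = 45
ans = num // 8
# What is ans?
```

Answer: 5

Derivation:
Trace (tracking ans):
num = 45  # -> num = 45
ans = num // 8  # -> ans = 5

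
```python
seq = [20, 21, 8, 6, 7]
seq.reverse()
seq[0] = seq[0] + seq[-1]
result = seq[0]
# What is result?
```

Answer: 27

Derivation:
Trace (tracking result):
seq = [20, 21, 8, 6, 7]  # -> seq = [20, 21, 8, 6, 7]
seq.reverse()  # -> seq = [7, 6, 8, 21, 20]
seq[0] = seq[0] + seq[-1]  # -> seq = [27, 6, 8, 21, 20]
result = seq[0]  # -> result = 27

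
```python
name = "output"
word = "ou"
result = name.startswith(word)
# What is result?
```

Answer: True

Derivation:
Trace (tracking result):
name = 'output'  # -> name = 'output'
word = 'ou'  # -> word = 'ou'
result = name.startswith(word)  # -> result = True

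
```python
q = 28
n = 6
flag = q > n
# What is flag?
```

Answer: True

Derivation:
Trace (tracking flag):
q = 28  # -> q = 28
n = 6  # -> n = 6
flag = q > n  # -> flag = True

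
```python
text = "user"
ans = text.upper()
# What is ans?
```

Trace (tracking ans):
text = 'user'  # -> text = 'user'
ans = text.upper()  # -> ans = 'USER'

Answer: 'USER'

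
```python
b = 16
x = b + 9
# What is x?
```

Answer: 25

Derivation:
Trace (tracking x):
b = 16  # -> b = 16
x = b + 9  # -> x = 25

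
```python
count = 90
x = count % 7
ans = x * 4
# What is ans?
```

Answer: 24

Derivation:
Trace (tracking ans):
count = 90  # -> count = 90
x = count % 7  # -> x = 6
ans = x * 4  # -> ans = 24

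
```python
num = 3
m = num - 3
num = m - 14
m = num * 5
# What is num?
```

Answer: -14

Derivation:
Trace (tracking num):
num = 3  # -> num = 3
m = num - 3  # -> m = 0
num = m - 14  # -> num = -14
m = num * 5  # -> m = -70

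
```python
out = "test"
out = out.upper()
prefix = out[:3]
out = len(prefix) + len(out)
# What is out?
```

Answer: 7

Derivation:
Trace (tracking out):
out = 'test'  # -> out = 'test'
out = out.upper()  # -> out = 'TEST'
prefix = out[:3]  # -> prefix = 'TES'
out = len(prefix) + len(out)  # -> out = 7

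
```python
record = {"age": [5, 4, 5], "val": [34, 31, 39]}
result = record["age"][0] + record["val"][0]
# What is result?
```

Trace (tracking result):
record = {'age': [5, 4, 5], 'val': [34, 31, 39]}  # -> record = {'age': [5, 4, 5], 'val': [34, 31, 39]}
result = record['age'][0] + record['val'][0]  # -> result = 39

Answer: 39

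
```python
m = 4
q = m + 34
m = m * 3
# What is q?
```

Trace (tracking q):
m = 4  # -> m = 4
q = m + 34  # -> q = 38
m = m * 3  # -> m = 12

Answer: 38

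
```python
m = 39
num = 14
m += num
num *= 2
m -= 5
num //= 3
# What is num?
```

Answer: 9

Derivation:
Trace (tracking num):
m = 39  # -> m = 39
num = 14  # -> num = 14
m += num  # -> m = 53
num *= 2  # -> num = 28
m -= 5  # -> m = 48
num //= 3  # -> num = 9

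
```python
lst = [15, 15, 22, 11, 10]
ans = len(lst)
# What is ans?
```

Trace (tracking ans):
lst = [15, 15, 22, 11, 10]  # -> lst = [15, 15, 22, 11, 10]
ans = len(lst)  # -> ans = 5

Answer: 5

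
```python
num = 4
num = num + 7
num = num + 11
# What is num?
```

Trace (tracking num):
num = 4  # -> num = 4
num = num + 7  # -> num = 11
num = num + 11  # -> num = 22

Answer: 22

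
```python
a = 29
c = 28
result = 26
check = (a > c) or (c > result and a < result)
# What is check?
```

Answer: True

Derivation:
Trace (tracking check):
a = 29  # -> a = 29
c = 28  # -> c = 28
result = 26  # -> result = 26
check = a > c or (c > result and a < result)  # -> check = True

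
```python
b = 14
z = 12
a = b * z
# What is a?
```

Trace (tracking a):
b = 14  # -> b = 14
z = 12  # -> z = 12
a = b * z  # -> a = 168

Answer: 168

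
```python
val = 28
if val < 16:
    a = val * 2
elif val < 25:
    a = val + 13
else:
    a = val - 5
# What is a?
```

Trace (tracking a):
val = 28  # -> val = 28
if val < 16:  # condition is False
elif val < 25:  # condition is False
else:
    a = val - 5  # -> a = 23

Answer: 23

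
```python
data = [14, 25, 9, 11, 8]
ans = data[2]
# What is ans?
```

Trace (tracking ans):
data = [14, 25, 9, 11, 8]  # -> data = [14, 25, 9, 11, 8]
ans = data[2]  # -> ans = 9

Answer: 9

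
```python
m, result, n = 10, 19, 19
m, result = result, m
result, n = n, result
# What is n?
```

Answer: 10

Derivation:
Trace (tracking n):
m, result, n = (10, 19, 19)  # -> m = 10, result = 19, n = 19
m, result = (result, m)  # -> m = 19, result = 10
result, n = (n, result)  # -> result = 19, n = 10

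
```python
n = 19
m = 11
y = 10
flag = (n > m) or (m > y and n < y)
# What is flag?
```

Trace (tracking flag):
n = 19  # -> n = 19
m = 11  # -> m = 11
y = 10  # -> y = 10
flag = n > m or (m > y and n < y)  # -> flag = True

Answer: True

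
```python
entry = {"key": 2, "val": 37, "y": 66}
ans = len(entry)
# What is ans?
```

Answer: 3

Derivation:
Trace (tracking ans):
entry = {'key': 2, 'val': 37, 'y': 66}  # -> entry = {'key': 2, 'val': 37, 'y': 66}
ans = len(entry)  # -> ans = 3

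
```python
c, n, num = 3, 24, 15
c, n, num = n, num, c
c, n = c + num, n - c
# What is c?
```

Answer: 27

Derivation:
Trace (tracking c):
c, n, num = (3, 24, 15)  # -> c = 3, n = 24, num = 15
c, n, num = (n, num, c)  # -> c = 24, n = 15, num = 3
c, n = (c + num, n - c)  # -> c = 27, n = -9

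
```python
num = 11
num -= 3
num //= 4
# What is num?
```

Answer: 2

Derivation:
Trace (tracking num):
num = 11  # -> num = 11
num -= 3  # -> num = 8
num //= 4  # -> num = 2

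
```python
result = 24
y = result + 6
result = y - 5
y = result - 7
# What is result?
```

Trace (tracking result):
result = 24  # -> result = 24
y = result + 6  # -> y = 30
result = y - 5  # -> result = 25
y = result - 7  # -> y = 18

Answer: 25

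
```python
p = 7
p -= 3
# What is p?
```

Trace (tracking p):
p = 7  # -> p = 7
p -= 3  # -> p = 4

Answer: 4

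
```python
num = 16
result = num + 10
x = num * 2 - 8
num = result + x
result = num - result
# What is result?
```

Trace (tracking result):
num = 16  # -> num = 16
result = num + 10  # -> result = 26
x = num * 2 - 8  # -> x = 24
num = result + x  # -> num = 50
result = num - result  # -> result = 24

Answer: 24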